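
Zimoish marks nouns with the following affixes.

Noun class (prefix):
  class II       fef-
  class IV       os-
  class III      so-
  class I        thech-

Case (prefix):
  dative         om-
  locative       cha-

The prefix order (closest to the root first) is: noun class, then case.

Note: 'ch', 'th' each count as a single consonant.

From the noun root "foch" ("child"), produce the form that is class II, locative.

chafeffoch

Attach noun class class II fef- → feffoch.
Attach case locative cha- → chafeffoch.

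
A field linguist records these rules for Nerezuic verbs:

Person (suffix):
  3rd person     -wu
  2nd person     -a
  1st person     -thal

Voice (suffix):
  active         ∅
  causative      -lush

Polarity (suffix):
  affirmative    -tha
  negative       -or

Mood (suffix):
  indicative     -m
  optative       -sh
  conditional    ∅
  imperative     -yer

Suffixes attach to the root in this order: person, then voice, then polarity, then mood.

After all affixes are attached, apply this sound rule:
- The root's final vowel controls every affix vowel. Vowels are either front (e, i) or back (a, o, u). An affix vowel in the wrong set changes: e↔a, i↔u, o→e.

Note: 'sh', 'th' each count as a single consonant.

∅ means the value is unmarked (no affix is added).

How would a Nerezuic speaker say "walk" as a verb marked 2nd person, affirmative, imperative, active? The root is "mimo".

mimoathayar

Attach person 2nd person -a → mimoa.
voice = active: zero marking, form stays mimoa.
Attach polarity affirmative -tha → mimoatha.
Attach mood imperative -yer → mimoathayer.
Apply vowel harmony: mimoathayer → mimoathayar.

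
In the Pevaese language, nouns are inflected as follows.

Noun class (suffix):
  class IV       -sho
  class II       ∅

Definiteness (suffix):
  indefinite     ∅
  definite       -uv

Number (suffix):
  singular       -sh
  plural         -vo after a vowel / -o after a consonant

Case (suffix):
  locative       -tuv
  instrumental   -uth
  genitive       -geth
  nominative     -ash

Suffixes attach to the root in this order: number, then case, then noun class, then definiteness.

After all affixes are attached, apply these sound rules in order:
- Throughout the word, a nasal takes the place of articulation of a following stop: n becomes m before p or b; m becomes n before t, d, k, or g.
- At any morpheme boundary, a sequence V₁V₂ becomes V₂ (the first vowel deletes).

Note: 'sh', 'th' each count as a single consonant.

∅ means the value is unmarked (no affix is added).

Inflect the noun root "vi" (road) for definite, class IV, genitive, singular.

vishgethshuv

Attach number singular -sh → vish.
Attach case genitive -geth → vishgeth.
Attach noun class class IV -sho → vishgethsho.
Attach definiteness definite -uv → vishgethshouv.
Nasal assimilation: no change.
Apply vowel deletion: vishgethshouv → vishgethshuv.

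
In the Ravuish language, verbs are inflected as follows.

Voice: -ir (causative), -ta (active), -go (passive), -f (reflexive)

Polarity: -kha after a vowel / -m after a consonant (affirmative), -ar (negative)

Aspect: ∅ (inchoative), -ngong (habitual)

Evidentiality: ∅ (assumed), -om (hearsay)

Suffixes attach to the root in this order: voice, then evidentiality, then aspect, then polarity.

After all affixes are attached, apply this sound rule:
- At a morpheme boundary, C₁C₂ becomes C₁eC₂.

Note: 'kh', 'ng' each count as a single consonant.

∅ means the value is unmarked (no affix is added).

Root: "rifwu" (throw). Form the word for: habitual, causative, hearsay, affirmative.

rifwuiromengongem

Attach voice causative -ir → rifwuir.
Attach evidentiality hearsay -om → rifwuirom.
Attach aspect habitual -ngong → rifwuiromngong.
Attach polarity affirmative -m (after consonant 'ng') → rifwuiromngongm.
Apply epenthesis: rifwuiromngongm → rifwuiromengongem.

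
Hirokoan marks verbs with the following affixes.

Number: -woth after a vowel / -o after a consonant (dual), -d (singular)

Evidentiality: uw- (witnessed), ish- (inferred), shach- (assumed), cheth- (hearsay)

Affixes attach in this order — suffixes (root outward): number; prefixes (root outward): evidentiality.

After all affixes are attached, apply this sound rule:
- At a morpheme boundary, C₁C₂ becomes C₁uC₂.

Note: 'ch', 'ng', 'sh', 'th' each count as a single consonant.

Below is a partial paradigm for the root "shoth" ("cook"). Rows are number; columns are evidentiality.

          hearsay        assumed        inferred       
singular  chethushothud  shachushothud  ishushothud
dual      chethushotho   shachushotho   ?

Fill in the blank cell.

ishushotho

Attach evidentiality inferred ish- → ishshoth.
Attach number dual -o (after consonant 'th') → ishshotho.
Apply epenthesis: ishshotho → ishushotho.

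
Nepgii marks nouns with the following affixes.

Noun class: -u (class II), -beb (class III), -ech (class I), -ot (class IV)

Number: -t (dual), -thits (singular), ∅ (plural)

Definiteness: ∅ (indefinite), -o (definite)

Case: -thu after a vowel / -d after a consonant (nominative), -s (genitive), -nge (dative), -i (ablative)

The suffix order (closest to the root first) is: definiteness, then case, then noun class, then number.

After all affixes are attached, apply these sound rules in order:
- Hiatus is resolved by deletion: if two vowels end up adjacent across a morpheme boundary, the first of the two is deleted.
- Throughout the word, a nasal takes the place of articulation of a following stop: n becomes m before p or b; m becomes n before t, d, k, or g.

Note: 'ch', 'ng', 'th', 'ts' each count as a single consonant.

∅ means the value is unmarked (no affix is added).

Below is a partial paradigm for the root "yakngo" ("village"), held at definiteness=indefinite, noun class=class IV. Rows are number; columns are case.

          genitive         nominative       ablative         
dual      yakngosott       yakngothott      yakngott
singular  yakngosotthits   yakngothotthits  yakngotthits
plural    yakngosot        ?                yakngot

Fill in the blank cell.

yakngothot

definiteness = indefinite: zero marking, form stays yakngo.
Attach case nominative -thu (after vowel 'o') → yakngothu.
Attach noun class class IV -ot → yakngothuot.
number = plural: zero marking, form stays yakngothuot.
Apply vowel deletion: yakngothuot → yakngothot.
Nasal assimilation: no change.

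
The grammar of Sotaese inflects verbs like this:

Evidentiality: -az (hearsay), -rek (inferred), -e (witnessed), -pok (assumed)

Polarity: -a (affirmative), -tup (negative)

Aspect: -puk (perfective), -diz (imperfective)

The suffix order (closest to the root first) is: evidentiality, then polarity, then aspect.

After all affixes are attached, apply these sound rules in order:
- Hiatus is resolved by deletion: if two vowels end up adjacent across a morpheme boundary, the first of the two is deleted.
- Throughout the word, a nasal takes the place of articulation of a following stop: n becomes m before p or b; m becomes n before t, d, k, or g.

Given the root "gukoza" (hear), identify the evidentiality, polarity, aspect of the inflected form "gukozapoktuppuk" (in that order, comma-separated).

assumed, negative, perfective

Segment: gukoza-pok-tup-puk.
evidentiality: -pok → assumed.
polarity: -tup → negative.
aspect: -puk → perfective.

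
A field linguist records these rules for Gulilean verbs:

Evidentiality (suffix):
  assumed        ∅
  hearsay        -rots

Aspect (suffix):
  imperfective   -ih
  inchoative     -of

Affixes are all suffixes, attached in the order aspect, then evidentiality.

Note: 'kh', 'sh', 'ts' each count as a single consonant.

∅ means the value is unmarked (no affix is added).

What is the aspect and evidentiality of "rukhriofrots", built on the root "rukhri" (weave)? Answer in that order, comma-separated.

Segment: rukhri-of-rots.
aspect: -of → inchoative.
evidentiality: -rots → hearsay.

inchoative, hearsay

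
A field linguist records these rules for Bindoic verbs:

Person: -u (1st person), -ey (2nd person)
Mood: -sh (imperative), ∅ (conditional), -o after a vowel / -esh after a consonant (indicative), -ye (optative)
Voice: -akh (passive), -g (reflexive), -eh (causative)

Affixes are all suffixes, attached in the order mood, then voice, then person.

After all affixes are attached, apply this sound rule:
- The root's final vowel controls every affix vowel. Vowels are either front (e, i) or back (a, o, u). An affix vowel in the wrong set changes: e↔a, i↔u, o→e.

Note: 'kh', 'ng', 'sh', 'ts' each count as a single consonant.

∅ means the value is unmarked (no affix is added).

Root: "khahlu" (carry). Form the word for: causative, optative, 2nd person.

Attach mood optative -ye → khahluye.
Attach voice causative -eh → khahluyeeh.
Attach person 2nd person -ey → khahluyeehey.
Apply vowel harmony: khahluyeehey → khahluyaahay.

khahluyaahay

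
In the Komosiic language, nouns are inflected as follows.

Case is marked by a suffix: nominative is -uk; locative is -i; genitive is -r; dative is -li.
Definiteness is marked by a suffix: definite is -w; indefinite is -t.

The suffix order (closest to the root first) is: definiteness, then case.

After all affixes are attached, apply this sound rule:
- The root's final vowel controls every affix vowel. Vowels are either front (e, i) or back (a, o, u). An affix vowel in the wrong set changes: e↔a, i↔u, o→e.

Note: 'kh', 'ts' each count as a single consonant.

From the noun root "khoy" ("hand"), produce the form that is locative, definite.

khoywu

Attach definiteness definite -w → khoyw.
Attach case locative -i → khoywi.
Apply vowel harmony: khoywi → khoywu.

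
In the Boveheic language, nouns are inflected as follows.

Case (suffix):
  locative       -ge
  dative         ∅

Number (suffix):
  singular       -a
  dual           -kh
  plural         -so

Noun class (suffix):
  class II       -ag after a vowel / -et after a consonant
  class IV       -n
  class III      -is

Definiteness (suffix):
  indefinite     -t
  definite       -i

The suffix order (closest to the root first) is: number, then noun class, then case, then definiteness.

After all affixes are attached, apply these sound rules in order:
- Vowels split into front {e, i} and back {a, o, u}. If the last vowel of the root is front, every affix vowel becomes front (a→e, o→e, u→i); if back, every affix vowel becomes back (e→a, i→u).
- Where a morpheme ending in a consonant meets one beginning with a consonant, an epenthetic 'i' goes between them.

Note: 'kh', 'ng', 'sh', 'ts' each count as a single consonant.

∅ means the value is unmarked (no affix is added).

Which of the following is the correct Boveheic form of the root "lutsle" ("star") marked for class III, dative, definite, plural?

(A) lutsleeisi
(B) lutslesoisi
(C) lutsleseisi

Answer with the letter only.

C

Attach number plural -so → lutsleso.
Attach noun class class III -is → lutslesois.
case = dative: zero marking, form stays lutslesois.
Attach definiteness definite -i → lutslesoisi.
Apply vowel harmony: lutslesoisi → lutsleseisi.
Epenthesis: no change.
So the correct form is lutsleseisi, option (C).
(A) lutsleeisi is wrong: it uses singular instead of plural for number.
(B) lutslesoisi is wrong: it fails to apply the sound rule(s).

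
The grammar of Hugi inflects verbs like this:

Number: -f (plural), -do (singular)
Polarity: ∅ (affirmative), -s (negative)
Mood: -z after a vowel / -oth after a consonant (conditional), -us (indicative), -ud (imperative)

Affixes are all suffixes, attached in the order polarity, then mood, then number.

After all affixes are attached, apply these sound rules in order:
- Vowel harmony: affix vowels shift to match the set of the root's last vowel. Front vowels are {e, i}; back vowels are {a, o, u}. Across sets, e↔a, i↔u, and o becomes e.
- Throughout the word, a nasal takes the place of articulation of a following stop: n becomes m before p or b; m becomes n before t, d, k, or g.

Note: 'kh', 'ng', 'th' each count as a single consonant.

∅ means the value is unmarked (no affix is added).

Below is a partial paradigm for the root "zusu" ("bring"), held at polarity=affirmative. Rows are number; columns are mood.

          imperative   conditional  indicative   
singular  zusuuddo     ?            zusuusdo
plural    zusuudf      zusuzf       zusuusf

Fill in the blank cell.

zusuzdo

polarity = affirmative: zero marking, form stays zusu.
Attach mood conditional -z (after vowel 'u') → zusuz.
Attach number singular -do → zusuzdo.
Vowel harmony: no change.
Nasal assimilation: no change.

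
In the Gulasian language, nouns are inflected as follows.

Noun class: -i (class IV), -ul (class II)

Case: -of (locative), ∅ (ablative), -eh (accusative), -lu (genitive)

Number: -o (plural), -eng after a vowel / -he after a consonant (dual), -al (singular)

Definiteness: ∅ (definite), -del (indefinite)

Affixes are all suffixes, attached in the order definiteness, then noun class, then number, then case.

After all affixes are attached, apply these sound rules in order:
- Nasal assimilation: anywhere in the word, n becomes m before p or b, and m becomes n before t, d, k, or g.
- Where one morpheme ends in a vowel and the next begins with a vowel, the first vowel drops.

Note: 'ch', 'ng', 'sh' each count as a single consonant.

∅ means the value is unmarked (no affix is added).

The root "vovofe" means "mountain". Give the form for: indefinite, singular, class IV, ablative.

vovofedelal

Attach definiteness indefinite -del → vovofedel.
Attach noun class class IV -i → vovofedeli.
Attach number singular -al → vovofedelial.
case = ablative: zero marking, form stays vovofedelial.
Nasal assimilation: no change.
Apply vowel deletion: vovofedelial → vovofedelal.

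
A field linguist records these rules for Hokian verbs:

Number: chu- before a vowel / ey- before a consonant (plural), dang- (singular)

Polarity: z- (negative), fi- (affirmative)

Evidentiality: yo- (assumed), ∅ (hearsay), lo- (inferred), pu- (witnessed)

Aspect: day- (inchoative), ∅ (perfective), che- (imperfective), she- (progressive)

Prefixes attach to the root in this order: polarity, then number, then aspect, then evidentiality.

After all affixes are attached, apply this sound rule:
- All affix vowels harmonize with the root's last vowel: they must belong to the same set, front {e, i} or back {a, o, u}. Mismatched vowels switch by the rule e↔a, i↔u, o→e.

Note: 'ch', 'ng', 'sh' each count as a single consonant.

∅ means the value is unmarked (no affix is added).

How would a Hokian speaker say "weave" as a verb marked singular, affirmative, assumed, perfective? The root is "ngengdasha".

Attach polarity affirmative fi- → fingengdasha.
Attach number singular dang- → dangfingengdasha.
aspect = perfective: zero marking, form stays dangfingengdasha.
Attach evidentiality assumed yo- → yodangfingengdasha.
Apply vowel harmony: yodangfingengdasha → yodangfungengdasha.

yodangfungengdasha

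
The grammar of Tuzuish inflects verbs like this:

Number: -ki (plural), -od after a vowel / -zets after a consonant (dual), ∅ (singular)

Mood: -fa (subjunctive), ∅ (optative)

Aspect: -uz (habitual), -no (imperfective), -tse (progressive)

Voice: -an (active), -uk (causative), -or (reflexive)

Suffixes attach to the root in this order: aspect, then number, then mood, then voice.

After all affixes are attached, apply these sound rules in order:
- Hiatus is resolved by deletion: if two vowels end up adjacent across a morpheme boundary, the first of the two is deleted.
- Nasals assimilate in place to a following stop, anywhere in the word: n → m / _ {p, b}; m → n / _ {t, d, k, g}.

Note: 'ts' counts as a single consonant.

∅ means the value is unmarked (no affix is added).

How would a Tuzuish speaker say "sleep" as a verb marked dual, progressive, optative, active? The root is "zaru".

zarutsodan

Attach aspect progressive -tse → zarutse.
Attach number dual -od (after vowel 'e') → zarutseod.
mood = optative: zero marking, form stays zarutseod.
Attach voice active -an → zarutseodan.
Apply vowel deletion: zarutseodan → zarutsodan.
Nasal assimilation: no change.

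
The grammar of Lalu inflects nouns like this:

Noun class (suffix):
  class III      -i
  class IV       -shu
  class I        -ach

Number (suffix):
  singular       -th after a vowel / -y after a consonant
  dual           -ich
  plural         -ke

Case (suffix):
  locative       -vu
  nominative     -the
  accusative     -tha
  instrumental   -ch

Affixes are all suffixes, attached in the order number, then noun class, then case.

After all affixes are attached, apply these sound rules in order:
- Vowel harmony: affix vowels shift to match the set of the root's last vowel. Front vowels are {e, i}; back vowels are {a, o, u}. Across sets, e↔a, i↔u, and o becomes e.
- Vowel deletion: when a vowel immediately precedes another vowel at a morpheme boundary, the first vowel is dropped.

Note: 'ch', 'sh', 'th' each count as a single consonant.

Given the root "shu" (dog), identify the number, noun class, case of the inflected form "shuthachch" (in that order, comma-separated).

Segment: shu-th-ach-ch.
number: -th/y → singular.
noun class: -ach → class I.
case: -ch → instrumental.

singular, class I, instrumental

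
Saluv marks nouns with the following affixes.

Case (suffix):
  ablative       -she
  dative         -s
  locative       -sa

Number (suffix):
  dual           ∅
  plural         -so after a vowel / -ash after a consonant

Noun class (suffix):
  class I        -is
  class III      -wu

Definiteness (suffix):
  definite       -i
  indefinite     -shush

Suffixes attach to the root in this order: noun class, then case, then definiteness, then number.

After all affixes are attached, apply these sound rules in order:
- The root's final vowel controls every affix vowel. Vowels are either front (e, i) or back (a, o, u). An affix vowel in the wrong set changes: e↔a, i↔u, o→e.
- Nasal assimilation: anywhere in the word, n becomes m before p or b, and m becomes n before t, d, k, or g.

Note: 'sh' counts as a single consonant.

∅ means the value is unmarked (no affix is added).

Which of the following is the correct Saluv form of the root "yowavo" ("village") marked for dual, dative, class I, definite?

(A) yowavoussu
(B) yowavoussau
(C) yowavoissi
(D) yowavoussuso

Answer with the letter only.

Attach noun class class I -is → yowavois.
Attach case dative -s → yowavoiss.
Attach definiteness definite -i → yowavoissi.
number = dual: zero marking, form stays yowavoissi.
Apply vowel harmony: yowavoissi → yowavoussu.
Nasal assimilation: no change.
So the correct form is yowavoussu, option (A).
(B) yowavoussau is wrong: it uses locative instead of dative for case.
(D) yowavoussuso is wrong: it uses plural instead of dual for number.
(C) yowavoissi is wrong: it fails to apply the sound rule(s).

A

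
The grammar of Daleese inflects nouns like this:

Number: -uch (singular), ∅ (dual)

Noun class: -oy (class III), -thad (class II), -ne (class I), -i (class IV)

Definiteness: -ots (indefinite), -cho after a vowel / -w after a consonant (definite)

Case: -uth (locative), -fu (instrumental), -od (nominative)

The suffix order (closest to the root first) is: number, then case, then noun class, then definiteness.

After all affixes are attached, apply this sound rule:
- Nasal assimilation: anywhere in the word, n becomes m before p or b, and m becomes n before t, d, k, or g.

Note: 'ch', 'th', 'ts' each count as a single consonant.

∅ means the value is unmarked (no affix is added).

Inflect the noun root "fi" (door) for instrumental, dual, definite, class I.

number = dual: zero marking, form stays fi.
Attach case instrumental -fu → fifu.
Attach noun class class I -ne → fifune.
Attach definiteness definite -cho (after vowel 'e') → fifunecho.
Nasal assimilation: no change.

fifunecho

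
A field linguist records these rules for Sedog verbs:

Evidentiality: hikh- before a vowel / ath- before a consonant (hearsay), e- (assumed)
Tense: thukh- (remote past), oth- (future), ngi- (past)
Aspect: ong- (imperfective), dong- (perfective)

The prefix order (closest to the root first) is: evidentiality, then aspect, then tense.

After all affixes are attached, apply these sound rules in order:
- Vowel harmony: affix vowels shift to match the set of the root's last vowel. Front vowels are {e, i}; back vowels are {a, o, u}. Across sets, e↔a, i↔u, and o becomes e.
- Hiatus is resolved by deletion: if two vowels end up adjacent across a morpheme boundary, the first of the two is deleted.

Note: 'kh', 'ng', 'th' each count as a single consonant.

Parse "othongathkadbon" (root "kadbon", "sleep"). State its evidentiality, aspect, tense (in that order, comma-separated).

hearsay, imperfective, future

Segment: oth-ong-ath-kadbon.
evidentiality: hikh/ath- → hearsay.
aspect: ong- → imperfective.
tense: oth- → future.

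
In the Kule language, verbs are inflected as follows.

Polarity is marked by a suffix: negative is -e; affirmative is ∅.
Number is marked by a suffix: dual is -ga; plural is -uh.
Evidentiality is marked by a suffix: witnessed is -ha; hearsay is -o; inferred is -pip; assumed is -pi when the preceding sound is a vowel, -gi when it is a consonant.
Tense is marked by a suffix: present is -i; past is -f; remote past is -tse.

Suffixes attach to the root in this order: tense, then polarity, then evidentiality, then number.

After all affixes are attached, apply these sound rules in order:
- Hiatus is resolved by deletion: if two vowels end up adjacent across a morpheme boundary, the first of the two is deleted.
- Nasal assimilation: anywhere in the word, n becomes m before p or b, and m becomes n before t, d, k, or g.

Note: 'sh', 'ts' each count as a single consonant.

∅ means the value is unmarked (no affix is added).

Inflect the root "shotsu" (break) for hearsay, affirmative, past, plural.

Attach tense past -f → shotsuf.
polarity = affirmative: zero marking, form stays shotsuf.
Attach evidentiality hearsay -o → shotsufo.
Attach number plural -uh → shotsufouh.
Apply vowel deletion: shotsufouh → shotsufuh.
Nasal assimilation: no change.

shotsufuh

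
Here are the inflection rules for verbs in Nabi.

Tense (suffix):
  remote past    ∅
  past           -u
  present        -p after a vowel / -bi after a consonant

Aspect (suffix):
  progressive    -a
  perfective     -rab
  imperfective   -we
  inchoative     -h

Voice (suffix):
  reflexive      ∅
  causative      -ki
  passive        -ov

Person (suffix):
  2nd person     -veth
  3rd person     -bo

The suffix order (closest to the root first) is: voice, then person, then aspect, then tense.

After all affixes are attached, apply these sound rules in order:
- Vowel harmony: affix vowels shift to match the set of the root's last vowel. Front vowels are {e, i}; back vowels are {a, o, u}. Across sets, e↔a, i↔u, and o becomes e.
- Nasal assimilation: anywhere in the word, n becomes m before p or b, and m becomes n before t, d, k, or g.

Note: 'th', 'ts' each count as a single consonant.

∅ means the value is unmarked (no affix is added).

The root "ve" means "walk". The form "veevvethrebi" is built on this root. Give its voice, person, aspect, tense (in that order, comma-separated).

Segment: ve-ov-veth-rab-u.
voice: -ov → passive.
person: -veth → 2nd person.
aspect: -rab → perfective.
tense: -u → past.

passive, 2nd person, perfective, past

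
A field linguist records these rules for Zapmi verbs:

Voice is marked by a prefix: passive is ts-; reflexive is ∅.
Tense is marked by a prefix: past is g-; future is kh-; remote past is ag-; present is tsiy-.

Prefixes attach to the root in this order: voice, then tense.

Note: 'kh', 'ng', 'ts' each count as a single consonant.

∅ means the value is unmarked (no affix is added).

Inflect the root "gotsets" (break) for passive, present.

Attach voice passive ts- → tsgotsets.
Attach tense present tsiy- → tsiytsgotsets.

tsiytsgotsets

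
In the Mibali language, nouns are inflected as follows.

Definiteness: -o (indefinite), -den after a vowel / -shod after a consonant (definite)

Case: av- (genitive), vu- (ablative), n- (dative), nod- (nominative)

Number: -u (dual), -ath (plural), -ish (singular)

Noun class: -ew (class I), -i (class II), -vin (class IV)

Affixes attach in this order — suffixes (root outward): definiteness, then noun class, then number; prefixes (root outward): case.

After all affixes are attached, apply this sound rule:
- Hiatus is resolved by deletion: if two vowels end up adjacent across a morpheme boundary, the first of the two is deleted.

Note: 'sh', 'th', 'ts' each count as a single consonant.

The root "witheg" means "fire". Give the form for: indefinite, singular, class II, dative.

Attach definiteness indefinite -o → withego.
Attach case dative n- → nwithego.
Attach noun class class II -i → nwithegoi.
Attach number singular -ish → nwithegoiish.
Apply vowel deletion: nwithegoiish → nwithegish.

nwithegish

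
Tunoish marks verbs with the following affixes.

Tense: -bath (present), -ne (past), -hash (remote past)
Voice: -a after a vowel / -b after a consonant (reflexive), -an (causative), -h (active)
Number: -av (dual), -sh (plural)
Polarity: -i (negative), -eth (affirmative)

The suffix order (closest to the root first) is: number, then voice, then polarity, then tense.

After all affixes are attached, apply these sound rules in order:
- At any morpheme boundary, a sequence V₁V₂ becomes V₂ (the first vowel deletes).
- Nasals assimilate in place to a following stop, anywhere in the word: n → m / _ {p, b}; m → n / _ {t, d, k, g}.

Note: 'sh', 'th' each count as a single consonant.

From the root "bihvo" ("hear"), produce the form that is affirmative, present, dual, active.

bihvavhethbath

Attach number dual -av → bihvoav.
Attach voice active -h → bihvoavh.
Attach polarity affirmative -eth → bihvoavheth.
Attach tense present -bath → bihvoavhethbath.
Apply vowel deletion: bihvoavhethbath → bihvavhethbath.
Nasal assimilation: no change.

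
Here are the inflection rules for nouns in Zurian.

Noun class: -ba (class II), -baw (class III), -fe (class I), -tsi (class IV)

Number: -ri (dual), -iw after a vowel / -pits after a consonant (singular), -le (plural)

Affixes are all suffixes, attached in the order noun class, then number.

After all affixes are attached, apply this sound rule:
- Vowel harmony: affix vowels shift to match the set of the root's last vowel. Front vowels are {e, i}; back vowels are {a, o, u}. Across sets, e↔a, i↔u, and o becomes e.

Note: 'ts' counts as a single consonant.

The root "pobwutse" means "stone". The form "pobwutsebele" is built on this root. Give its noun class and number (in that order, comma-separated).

Segment: pobwutse-ba-le.
noun class: -ba → class II.
number: -le → plural.

class II, plural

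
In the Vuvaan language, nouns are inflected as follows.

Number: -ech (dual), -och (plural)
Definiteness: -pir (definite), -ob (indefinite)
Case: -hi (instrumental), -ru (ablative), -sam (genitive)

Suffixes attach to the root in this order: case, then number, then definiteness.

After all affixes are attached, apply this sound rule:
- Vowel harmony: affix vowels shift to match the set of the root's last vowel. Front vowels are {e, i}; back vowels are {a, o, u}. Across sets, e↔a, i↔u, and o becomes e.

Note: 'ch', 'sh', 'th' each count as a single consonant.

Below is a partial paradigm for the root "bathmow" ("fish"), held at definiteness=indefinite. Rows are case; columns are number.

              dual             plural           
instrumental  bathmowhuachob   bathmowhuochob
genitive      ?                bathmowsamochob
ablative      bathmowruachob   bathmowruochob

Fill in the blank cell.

Attach case genitive -sam → bathmowsam.
Attach number dual -ech → bathmowsamech.
Attach definiteness indefinite -ob → bathmowsamechob.
Apply vowel harmony: bathmowsamechob → bathmowsamachob.

bathmowsamachob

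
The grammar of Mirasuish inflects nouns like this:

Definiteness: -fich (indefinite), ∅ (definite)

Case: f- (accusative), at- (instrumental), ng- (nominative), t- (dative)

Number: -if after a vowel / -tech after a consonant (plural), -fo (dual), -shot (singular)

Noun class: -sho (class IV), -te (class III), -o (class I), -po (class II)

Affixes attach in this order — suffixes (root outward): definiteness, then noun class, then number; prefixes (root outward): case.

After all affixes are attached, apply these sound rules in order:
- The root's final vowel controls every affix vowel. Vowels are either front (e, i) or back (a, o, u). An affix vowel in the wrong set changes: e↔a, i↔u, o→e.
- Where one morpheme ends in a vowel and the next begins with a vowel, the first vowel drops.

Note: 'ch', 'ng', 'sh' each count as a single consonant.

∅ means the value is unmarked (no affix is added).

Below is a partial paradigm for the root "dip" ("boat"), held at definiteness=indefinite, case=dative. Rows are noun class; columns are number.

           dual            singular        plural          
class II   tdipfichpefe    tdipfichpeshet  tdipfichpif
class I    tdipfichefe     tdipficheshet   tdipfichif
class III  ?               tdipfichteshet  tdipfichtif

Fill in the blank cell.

tdipfichtefe

Attach definiteness indefinite -fich → dipfich.
Attach noun class class III -te → dipfichte.
Attach case dative t- → tdipfichte.
Attach number dual -fo → tdipfichtefo.
Apply vowel harmony: tdipfichtefo → tdipfichtefe.
Vowel deletion: no change.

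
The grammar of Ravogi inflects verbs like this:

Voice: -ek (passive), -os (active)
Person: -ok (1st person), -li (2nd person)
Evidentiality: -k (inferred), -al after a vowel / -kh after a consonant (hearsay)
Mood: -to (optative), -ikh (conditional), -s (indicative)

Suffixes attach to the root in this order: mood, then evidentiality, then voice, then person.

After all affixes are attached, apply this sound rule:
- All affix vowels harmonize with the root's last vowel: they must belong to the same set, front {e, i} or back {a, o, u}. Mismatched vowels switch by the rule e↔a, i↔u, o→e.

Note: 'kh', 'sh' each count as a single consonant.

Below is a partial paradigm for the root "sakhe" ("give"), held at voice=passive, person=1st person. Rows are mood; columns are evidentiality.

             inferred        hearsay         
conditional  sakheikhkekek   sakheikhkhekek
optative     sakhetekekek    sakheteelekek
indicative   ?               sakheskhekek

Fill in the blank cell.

Attach mood indicative -s → sakhes.
Attach evidentiality inferred -k → sakhesk.
Attach voice passive -ek → sakheskek.
Attach person 1st person -ok → sakheskekok.
Apply vowel harmony: sakheskekok → sakheskekek.

sakheskekek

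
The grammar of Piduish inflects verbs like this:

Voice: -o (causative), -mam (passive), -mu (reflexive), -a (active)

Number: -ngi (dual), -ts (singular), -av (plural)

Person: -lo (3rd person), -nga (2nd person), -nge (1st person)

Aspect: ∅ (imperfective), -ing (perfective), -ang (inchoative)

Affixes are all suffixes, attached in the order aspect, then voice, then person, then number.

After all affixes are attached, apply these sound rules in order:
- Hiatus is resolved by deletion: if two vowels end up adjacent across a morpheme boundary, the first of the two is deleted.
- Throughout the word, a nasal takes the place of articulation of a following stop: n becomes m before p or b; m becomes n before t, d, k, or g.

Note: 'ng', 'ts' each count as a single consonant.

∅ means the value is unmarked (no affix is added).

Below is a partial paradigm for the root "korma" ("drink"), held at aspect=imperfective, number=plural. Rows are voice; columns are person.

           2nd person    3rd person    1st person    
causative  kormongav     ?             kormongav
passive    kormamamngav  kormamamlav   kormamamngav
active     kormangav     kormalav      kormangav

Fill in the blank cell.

aspect = imperfective: zero marking, form stays korma.
Attach voice causative -o → kormao.
Attach person 3rd person -lo → kormaolo.
Attach number plural -av → kormaoloav.
Apply vowel deletion: kormaoloav → kormolav.
Nasal assimilation: no change.

kormolav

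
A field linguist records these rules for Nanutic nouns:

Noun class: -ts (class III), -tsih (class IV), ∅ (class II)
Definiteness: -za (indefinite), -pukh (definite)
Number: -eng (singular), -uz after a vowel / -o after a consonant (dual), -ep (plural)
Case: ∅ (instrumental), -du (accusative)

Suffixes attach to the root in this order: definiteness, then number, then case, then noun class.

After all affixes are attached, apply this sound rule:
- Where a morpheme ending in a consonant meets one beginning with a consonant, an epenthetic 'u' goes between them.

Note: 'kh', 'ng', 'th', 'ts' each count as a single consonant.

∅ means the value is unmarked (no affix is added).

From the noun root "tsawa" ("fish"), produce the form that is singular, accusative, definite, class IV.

Attach definiteness definite -pukh → tsawapukh.
Attach number singular -eng → tsawapukheng.
Attach case accusative -du → tsawapukhengdu.
Attach noun class class IV -tsih → tsawapukhengdutsih.
Apply epenthesis: tsawapukhengdutsih → tsawapukhengudutsih.

tsawapukhengudutsih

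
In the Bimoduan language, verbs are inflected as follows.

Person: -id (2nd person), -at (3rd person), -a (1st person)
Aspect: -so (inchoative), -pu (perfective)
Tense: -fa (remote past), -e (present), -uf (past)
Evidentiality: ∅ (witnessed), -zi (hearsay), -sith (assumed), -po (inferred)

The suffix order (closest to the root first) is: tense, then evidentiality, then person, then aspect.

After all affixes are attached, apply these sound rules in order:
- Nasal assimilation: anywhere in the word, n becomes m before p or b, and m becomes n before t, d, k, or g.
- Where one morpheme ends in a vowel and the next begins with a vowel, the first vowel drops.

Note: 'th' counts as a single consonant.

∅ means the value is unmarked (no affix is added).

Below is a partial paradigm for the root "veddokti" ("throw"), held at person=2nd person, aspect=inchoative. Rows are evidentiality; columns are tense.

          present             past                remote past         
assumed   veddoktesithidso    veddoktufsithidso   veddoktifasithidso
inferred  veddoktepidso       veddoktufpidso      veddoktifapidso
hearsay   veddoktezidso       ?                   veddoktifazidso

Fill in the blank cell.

Attach tense past -uf → veddoktiuf.
Attach evidentiality hearsay -zi → veddoktiufzi.
Attach person 2nd person -id → veddoktiufziid.
Attach aspect inchoative -so → veddoktiufziidso.
Nasal assimilation: no change.
Apply vowel deletion: veddoktiufziidso → veddoktufzidso.

veddoktufzidso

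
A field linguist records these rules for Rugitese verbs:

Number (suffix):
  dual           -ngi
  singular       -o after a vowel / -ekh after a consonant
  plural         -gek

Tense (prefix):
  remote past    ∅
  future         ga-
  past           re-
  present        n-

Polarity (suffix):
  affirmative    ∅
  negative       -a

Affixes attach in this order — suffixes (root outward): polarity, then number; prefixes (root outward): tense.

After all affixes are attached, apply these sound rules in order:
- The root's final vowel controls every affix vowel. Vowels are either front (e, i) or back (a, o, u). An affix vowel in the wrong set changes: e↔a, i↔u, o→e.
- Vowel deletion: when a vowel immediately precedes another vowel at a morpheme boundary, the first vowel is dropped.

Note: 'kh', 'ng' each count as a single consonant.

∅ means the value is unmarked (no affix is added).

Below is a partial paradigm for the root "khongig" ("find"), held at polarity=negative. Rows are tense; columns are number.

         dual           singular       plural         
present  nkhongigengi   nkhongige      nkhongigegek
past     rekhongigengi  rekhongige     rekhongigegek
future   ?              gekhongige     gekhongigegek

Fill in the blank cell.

Attach polarity negative -a → khongiga.
Attach tense future ga- → gakhongiga.
Attach number dual -ngi → gakhongigangi.
Apply vowel harmony: gakhongigangi → gekhongigengi.
Vowel deletion: no change.

gekhongigengi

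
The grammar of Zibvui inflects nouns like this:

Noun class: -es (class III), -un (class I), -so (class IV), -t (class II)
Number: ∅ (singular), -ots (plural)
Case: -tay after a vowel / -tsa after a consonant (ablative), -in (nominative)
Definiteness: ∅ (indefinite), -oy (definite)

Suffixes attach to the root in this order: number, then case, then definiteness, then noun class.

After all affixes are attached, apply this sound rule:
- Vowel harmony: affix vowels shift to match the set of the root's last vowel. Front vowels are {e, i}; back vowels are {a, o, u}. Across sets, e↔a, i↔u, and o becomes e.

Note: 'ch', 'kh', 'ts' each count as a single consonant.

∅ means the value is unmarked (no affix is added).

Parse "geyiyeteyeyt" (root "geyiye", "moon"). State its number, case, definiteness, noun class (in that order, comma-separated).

singular, ablative, definite, class II

Segment: geyiye-tay-oy-t.
number: ∅ → singular.
case: -tay/tsa → ablative.
definiteness: -oy → definite.
noun class: -t → class II.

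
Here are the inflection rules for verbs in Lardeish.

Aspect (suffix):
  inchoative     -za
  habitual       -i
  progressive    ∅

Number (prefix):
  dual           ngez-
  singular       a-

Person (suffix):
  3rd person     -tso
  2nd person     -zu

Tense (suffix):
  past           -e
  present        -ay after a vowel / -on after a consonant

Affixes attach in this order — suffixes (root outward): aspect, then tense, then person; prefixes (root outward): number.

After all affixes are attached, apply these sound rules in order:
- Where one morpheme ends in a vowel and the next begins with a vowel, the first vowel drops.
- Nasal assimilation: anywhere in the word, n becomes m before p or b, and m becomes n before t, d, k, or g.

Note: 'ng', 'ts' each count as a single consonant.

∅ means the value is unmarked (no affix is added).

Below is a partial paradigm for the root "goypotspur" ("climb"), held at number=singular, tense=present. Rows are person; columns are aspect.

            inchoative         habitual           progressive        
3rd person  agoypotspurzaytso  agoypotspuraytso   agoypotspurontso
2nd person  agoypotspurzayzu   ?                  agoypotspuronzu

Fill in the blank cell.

Attach aspect habitual -i → goypotspuri.
Attach number singular a- → agoypotspuri.
Attach tense present -ay (after vowel 'i') → agoypotspuriay.
Attach person 2nd person -zu → agoypotspuriayzu.
Apply vowel deletion: agoypotspuriayzu → agoypotspurayzu.
Nasal assimilation: no change.

agoypotspurayzu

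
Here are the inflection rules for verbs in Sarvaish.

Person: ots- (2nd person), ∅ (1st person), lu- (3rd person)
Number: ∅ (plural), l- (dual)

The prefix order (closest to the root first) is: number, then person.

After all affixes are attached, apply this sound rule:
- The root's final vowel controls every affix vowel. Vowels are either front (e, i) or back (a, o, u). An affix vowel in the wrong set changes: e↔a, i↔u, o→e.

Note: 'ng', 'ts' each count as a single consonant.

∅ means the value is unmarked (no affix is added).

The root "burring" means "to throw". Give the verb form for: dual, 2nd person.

etslburring

Attach number dual l- → lburring.
Attach person 2nd person ots- → otslburring.
Apply vowel harmony: otslburring → etslburring.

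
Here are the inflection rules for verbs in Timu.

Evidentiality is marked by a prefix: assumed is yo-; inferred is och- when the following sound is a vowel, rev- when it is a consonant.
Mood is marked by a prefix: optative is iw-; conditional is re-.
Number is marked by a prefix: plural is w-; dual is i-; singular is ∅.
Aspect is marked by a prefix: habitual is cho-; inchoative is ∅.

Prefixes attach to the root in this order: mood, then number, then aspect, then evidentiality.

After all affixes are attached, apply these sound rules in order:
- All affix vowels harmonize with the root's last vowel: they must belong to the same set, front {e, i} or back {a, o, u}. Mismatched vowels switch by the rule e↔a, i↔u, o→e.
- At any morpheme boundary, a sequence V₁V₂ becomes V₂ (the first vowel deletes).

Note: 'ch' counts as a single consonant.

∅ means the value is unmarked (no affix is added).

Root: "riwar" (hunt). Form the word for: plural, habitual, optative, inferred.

ravchowuwriwar

Attach mood optative iw- → iwriwar.
Attach number plural w- → wiwriwar.
Attach aspect habitual cho- → chowiwriwar.
Attach evidentiality inferred rev- (before consonant 'ch') → revchowiwriwar.
Apply vowel harmony: revchowiwriwar → ravchowuwriwar.
Vowel deletion: no change.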